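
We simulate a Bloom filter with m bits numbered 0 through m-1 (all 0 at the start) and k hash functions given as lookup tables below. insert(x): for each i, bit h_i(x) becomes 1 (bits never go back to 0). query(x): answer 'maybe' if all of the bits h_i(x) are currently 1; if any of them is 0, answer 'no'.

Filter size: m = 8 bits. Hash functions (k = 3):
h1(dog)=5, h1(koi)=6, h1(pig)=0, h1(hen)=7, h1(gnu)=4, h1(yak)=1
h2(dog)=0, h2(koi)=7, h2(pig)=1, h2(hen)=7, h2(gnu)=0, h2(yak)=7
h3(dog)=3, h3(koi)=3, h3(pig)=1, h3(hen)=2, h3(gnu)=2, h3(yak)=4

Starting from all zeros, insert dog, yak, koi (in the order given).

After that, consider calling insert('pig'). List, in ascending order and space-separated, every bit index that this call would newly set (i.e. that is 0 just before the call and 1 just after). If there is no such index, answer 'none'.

Start: bits=00000000
After insert 'dog': sets bits 0 3 5 -> bits=10010100
After insert 'yak': sets bits 1 4 7 -> bits=11011101
After insert 'koi': sets bits 3 6 7 -> bits=11011111
insert 'pig' would touch bits 0 1; currently bit0=1, bit1=1
Bits that are 0 among those (would change 0->1): none

Answer: none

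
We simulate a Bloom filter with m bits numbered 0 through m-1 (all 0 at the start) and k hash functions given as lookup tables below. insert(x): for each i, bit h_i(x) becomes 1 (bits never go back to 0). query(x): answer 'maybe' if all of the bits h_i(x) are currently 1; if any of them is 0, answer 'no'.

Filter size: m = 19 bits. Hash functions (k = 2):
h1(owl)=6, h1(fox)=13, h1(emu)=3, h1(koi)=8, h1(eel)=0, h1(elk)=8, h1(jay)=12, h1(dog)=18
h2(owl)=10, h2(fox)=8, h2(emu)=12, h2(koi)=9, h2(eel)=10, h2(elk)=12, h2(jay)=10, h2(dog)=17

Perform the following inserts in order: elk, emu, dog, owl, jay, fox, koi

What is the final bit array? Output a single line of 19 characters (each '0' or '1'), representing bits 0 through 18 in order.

Start: bits=0000000000000000000
After insert 'elk': sets bits 8 12 -> bits=0000000010001000000
After insert 'emu': sets bits 3 12 -> bits=0001000010001000000
After insert 'dog': sets bits 17 18 -> bits=0001000010001000011
After insert 'owl': sets bits 6 10 -> bits=0001001010101000011
After insert 'jay': sets bits 10 12 -> bits=0001001010101000011
After insert 'fox': sets bits 8 13 -> bits=0001001010101100011
After insert 'koi': sets bits 8 9 -> bits=0001001011101100011

Answer: 0001001011101100011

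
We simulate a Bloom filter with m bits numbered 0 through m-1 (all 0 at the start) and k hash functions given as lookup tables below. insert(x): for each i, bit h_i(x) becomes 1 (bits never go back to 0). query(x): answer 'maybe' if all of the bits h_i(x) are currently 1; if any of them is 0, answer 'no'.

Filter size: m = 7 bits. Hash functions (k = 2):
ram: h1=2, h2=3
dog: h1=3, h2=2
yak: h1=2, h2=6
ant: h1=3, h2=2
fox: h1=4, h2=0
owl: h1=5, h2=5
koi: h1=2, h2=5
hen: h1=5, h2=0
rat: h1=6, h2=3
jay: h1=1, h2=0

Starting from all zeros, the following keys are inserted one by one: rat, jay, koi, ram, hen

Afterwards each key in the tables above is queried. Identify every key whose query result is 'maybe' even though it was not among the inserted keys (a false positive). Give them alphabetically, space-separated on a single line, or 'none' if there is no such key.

Start: bits=0000000
After insert 'rat': sets bits 3 6 -> bits=0001001
After insert 'jay': sets bits 0 1 -> bits=1101001
After insert 'koi': sets bits 2 5 -> bits=1111011
After insert 'ram': sets bits 2 3 -> bits=1111011
After insert 'hen': sets bits 0 5 -> bits=1111011
Not inserted: ant dog fox owl yak — query each against bits=1111011:
query ant: checks bit2=1, bit3=1 (all 1) -> maybe => FALSE POSITIVE
query dog: checks bit2=1, bit3=1 (all 1) -> maybe => FALSE POSITIVE
query fox: checks bit0=1, bit4=0 (has a 0) -> no => not a false positive
query owl: checks bit5=1 (all 1) -> maybe => FALSE POSITIVE
query yak: checks bit2=1, bit6=1 (all 1) -> maybe => FALSE POSITIVE
False positives (alphabetical): ant dog owl yak

Answer: ant dog owl yak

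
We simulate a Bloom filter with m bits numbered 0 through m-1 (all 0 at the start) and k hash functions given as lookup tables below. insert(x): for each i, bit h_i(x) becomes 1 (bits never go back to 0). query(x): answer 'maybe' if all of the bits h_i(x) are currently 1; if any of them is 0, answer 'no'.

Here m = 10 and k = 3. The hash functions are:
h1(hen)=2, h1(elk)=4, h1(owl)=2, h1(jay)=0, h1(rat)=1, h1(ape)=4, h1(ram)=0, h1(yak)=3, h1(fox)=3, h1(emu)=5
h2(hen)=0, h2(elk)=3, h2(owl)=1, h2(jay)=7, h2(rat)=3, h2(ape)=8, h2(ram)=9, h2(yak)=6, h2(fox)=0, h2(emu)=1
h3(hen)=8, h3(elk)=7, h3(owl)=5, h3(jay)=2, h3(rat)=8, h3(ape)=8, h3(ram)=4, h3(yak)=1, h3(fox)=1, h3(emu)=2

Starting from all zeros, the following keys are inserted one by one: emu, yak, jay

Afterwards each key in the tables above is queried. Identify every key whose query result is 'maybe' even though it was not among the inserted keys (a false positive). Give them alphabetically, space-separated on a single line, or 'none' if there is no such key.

Answer: fox owl

Derivation:
Start: bits=0000000000
After insert 'emu': sets bits 1 2 5 -> bits=0110010000
After insert 'yak': sets bits 1 3 6 -> bits=0111011000
After insert 'jay': sets bits 0 2 7 -> bits=1111011100
Not inserted: ape elk fox hen owl ram rat — query each against bits=1111011100:
query ape: checks bit4=0, bit8=0 (has a 0) -> no => not a false positive
query elk: checks bit3=1, bit4=0, bit7=1 (has a 0) -> no => not a false positive
query fox: checks bit0=1, bit1=1, bit3=1 (all 1) -> maybe => FALSE POSITIVE
query hen: checks bit0=1, bit2=1, bit8=0 (has a 0) -> no => not a false positive
query owl: checks bit1=1, bit2=1, bit5=1 (all 1) -> maybe => FALSE POSITIVE
query ram: checks bit0=1, bit4=0, bit9=0 (has a 0) -> no => not a false positive
query rat: checks bit1=1, bit3=1, bit8=0 (has a 0) -> no => not a false positive
False positives (alphabetical): fox owl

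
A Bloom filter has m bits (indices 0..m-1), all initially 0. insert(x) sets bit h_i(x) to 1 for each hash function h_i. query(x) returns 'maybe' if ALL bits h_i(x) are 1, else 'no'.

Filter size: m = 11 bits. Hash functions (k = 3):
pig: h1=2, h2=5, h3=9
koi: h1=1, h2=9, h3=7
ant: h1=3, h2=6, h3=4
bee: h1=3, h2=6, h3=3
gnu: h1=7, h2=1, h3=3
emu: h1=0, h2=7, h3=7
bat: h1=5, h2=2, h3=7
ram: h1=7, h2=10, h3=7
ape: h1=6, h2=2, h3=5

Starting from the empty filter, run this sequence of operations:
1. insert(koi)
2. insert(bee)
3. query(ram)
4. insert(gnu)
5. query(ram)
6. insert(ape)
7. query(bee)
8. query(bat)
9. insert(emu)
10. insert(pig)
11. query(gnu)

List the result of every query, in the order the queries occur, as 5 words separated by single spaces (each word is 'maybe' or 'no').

Answer: no no maybe maybe maybe

Derivation:
Start: bits=00000000000
Op 1: insert koi -> sets bits 1 7 9 -> bits=01000001010
Op 2: insert bee -> sets bits 3 6 -> bits=01010011010
Op 3: query ram -> checks bit7=1, bit10=0 (has a 0) -> no
Op 4: insert gnu -> sets bits 1 3 7 -> bits=01010011010
Op 5: query ram -> checks bit7=1, bit10=0 (has a 0) -> no
Op 6: insert ape -> sets bits 2 5 6 -> bits=01110111010
Op 7: query bee -> checks bit3=1, bit6=1 (all 1) -> maybe
Op 8: query bat -> checks bit2=1, bit5=1, bit7=1 (all 1) -> maybe
Op 9: insert emu -> sets bits 0 7 -> bits=11110111010
Op 10: insert pig -> sets bits 2 5 9 -> bits=11110111010
Op 11: query gnu -> checks bit1=1, bit3=1, bit7=1 (all 1) -> maybe
Query results in order: no no maybe maybe maybe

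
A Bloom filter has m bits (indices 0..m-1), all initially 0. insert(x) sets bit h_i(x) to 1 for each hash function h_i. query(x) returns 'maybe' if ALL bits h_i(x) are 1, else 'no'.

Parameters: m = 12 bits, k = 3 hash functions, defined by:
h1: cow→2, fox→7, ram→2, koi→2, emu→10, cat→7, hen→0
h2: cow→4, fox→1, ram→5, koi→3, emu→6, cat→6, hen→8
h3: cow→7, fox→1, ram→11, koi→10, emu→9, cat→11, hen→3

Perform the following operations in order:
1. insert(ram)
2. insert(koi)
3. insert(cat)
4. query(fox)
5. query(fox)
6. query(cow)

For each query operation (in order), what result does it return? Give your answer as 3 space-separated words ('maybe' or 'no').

Start: bits=000000000000
Op 1: insert ram -> sets bits 2 5 11 -> bits=001001000001
Op 2: insert koi -> sets bits 2 3 10 -> bits=001101000011
Op 3: insert cat -> sets bits 6 7 11 -> bits=001101110011
Op 4: query fox -> checks bit1=0, bit7=1 (has a 0) -> no
Op 5: query fox -> checks bit1=0, bit7=1 (has a 0) -> no
Op 6: query cow -> checks bit2=1, bit4=0, bit7=1 (has a 0) -> no
Query results in order: no no no

Answer: no no no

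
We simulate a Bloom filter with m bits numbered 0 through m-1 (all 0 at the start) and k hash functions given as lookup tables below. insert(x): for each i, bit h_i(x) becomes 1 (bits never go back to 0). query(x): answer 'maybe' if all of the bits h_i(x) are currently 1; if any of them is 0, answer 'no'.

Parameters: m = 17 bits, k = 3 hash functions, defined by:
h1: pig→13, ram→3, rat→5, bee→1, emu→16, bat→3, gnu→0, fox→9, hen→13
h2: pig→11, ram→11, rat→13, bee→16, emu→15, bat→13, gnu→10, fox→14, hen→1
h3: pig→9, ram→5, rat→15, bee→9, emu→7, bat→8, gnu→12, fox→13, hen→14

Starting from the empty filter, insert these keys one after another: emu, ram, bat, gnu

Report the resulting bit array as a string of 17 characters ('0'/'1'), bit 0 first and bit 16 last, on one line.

Start: bits=00000000000000000
After insert 'emu': sets bits 7 15 16 -> bits=00000001000000011
After insert 'ram': sets bits 3 5 11 -> bits=00010101000100011
After insert 'bat': sets bits 3 8 13 -> bits=00010101100101011
After insert 'gnu': sets bits 0 10 12 -> bits=10010101101111011

Answer: 10010101101111011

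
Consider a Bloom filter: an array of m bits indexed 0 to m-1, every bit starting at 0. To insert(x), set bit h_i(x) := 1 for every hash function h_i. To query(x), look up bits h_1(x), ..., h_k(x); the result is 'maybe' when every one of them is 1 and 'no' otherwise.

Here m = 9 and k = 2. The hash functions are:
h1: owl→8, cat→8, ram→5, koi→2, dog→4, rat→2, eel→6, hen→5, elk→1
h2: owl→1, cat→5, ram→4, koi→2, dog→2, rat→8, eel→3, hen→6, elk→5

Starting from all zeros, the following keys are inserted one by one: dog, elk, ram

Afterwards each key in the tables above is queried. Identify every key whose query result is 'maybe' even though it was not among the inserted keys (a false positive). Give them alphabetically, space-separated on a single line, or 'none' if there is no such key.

Start: bits=000000000
After insert 'dog': sets bits 2 4 -> bits=001010000
After insert 'elk': sets bits 1 5 -> bits=011011000
After insert 'ram': sets bits 4 5 -> bits=011011000
Not inserted: cat eel hen koi owl rat — query each against bits=011011000:
query cat: checks bit5=1, bit8=0 (has a 0) -> no => not a false positive
query eel: checks bit3=0, bit6=0 (has a 0) -> no => not a false positive
query hen: checks bit5=1, bit6=0 (has a 0) -> no => not a false positive
query koi: checks bit2=1 (all 1) -> maybe => FALSE POSITIVE
query owl: checks bit1=1, bit8=0 (has a 0) -> no => not a false positive
query rat: checks bit2=1, bit8=0 (has a 0) -> no => not a false positive
False positives (alphabetical): koi

Answer: koi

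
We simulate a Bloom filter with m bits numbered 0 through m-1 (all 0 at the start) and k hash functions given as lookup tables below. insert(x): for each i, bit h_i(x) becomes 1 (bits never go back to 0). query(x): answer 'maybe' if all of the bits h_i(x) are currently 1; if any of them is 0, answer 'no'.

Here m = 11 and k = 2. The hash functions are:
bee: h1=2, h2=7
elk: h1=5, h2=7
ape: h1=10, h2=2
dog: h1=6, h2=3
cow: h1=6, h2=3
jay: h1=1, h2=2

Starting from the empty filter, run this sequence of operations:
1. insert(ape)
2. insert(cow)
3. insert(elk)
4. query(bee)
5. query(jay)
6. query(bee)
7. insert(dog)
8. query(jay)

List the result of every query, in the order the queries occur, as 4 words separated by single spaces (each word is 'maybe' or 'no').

Start: bits=00000000000
Op 1: insert ape -> sets bits 2 10 -> bits=00100000001
Op 2: insert cow -> sets bits 3 6 -> bits=00110010001
Op 3: insert elk -> sets bits 5 7 -> bits=00110111001
Op 4: query bee -> checks bit2=1, bit7=1 (all 1) -> maybe
Op 5: query jay -> checks bit1=0, bit2=1 (has a 0) -> no
Op 6: query bee -> checks bit2=1, bit7=1 (all 1) -> maybe
Op 7: insert dog -> sets bits 3 6 -> bits=00110111001
Op 8: query jay -> checks bit1=0, bit2=1 (has a 0) -> no
Query results in order: maybe no maybe no

Answer: maybe no maybe no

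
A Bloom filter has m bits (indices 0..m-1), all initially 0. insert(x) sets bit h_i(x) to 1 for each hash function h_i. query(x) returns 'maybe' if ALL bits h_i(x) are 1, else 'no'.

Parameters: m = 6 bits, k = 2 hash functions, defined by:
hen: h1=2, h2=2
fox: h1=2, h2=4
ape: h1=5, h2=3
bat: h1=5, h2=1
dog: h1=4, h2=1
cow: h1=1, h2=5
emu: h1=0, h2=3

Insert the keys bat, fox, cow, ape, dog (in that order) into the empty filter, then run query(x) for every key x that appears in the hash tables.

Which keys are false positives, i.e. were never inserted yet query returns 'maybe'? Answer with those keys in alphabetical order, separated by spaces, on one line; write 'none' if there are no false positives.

Start: bits=000000
After insert 'bat': sets bits 1 5 -> bits=010001
After insert 'fox': sets bits 2 4 -> bits=011011
After insert 'cow': sets bits 1 5 -> bits=011011
After insert 'ape': sets bits 3 5 -> bits=011111
After insert 'dog': sets bits 1 4 -> bits=011111
Not inserted: emu hen — query each against bits=011111:
query emu: checks bit0=0, bit3=1 (has a 0) -> no => not a false positive
query hen: checks bit2=1 (all 1) -> maybe => FALSE POSITIVE
False positives (alphabetical): hen

Answer: hen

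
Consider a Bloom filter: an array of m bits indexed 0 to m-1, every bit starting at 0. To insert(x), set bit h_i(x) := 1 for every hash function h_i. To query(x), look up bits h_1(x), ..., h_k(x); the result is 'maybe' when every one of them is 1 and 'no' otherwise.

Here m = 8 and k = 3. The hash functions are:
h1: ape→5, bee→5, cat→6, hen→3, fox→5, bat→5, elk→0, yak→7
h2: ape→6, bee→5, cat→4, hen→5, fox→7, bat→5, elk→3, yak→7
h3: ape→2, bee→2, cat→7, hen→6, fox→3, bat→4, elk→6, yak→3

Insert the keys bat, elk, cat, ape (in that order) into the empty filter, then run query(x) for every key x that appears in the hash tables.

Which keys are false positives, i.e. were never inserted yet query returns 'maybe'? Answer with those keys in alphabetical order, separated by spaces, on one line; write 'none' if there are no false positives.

Answer: bee fox hen yak

Derivation:
Start: bits=00000000
After insert 'bat': sets bits 4 5 -> bits=00001100
After insert 'elk': sets bits 0 3 6 -> bits=10011110
After insert 'cat': sets bits 4 6 7 -> bits=10011111
After insert 'ape': sets bits 2 5 6 -> bits=10111111
Not inserted: bee fox hen yak — query each against bits=10111111:
query bee: checks bit2=1, bit5=1 (all 1) -> maybe => FALSE POSITIVE
query fox: checks bit3=1, bit5=1, bit7=1 (all 1) -> maybe => FALSE POSITIVE
query hen: checks bit3=1, bit5=1, bit6=1 (all 1) -> maybe => FALSE POSITIVE
query yak: checks bit3=1, bit7=1 (all 1) -> maybe => FALSE POSITIVE
False positives (alphabetical): bee fox hen yak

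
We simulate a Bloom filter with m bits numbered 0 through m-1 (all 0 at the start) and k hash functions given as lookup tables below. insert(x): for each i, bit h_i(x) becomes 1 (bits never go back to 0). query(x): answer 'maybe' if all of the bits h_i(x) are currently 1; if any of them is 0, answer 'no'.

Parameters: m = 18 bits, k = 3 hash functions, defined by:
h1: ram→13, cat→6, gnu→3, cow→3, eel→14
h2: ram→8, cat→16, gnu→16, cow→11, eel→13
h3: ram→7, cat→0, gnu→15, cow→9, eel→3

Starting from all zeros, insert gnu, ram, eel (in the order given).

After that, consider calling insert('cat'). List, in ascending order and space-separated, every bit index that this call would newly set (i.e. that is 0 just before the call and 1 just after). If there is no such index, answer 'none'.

Answer: 0 6

Derivation:
Start: bits=000000000000000000
After insert 'gnu': sets bits 3 15 16 -> bits=000100000000000110
After insert 'ram': sets bits 7 8 13 -> bits=000100011000010110
After insert 'eel': sets bits 3 13 14 -> bits=000100011000011110
insert 'cat' would touch bits 0 6 16; currently bit0=0, bit6=0, bit16=1
Bits that are 0 among those (would change 0->1): 0 6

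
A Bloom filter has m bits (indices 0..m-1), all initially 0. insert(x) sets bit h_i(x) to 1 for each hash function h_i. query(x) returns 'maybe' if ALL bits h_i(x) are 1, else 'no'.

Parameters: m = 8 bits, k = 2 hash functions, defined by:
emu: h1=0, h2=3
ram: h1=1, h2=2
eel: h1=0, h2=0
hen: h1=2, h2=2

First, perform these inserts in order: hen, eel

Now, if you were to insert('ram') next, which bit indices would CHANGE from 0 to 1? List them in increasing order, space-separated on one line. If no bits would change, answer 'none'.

Start: bits=00000000
After insert 'hen': sets bits 2 -> bits=00100000
After insert 'eel': sets bits 0 -> bits=10100000
insert 'ram' would touch bits 1 2; currently bit1=0, bit2=1
Bits that are 0 among those (would change 0->1): 1

Answer: 1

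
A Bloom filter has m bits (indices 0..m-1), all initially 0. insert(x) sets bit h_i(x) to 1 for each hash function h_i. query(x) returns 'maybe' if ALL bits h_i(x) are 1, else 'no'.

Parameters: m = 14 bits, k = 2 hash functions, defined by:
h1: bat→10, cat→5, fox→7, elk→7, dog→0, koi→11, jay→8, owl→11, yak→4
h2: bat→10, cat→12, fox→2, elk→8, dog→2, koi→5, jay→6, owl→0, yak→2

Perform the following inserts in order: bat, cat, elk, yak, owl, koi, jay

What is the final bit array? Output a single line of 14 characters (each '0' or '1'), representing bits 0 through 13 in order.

Answer: 10101111101110

Derivation:
Start: bits=00000000000000
After insert 'bat': sets bits 10 -> bits=00000000001000
After insert 'cat': sets bits 5 12 -> bits=00000100001010
After insert 'elk': sets bits 7 8 -> bits=00000101101010
After insert 'yak': sets bits 2 4 -> bits=00101101101010
After insert 'owl': sets bits 0 11 -> bits=10101101101110
After insert 'koi': sets bits 5 11 -> bits=10101101101110
After insert 'jay': sets bits 6 8 -> bits=10101111101110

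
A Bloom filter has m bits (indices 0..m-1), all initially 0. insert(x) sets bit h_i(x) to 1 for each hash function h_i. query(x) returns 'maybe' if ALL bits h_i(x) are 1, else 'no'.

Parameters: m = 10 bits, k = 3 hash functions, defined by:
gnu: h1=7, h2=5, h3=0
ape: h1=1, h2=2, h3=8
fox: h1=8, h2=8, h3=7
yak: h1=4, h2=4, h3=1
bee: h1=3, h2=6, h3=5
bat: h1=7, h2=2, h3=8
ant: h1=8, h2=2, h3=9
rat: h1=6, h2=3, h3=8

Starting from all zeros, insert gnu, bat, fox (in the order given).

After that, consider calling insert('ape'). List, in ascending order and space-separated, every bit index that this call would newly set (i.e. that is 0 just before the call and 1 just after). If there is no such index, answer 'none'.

Start: bits=0000000000
After insert 'gnu': sets bits 0 5 7 -> bits=1000010100
After insert 'bat': sets bits 2 7 8 -> bits=1010010110
After insert 'fox': sets bits 7 8 -> bits=1010010110
insert 'ape' would touch bits 1 2 8; currently bit1=0, bit2=1, bit8=1
Bits that are 0 among those (would change 0->1): 1

Answer: 1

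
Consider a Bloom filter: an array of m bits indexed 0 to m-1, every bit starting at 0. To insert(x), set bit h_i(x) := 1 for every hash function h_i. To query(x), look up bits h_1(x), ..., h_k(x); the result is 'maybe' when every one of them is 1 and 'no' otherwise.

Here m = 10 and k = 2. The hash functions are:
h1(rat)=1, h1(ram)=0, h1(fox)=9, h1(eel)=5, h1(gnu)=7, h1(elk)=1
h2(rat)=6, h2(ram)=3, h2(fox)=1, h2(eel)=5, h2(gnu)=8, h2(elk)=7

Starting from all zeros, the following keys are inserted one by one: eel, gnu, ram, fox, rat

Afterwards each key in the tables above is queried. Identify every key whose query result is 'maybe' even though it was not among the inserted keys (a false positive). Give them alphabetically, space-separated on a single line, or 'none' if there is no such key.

Answer: elk

Derivation:
Start: bits=0000000000
After insert 'eel': sets bits 5 -> bits=0000010000
After insert 'gnu': sets bits 7 8 -> bits=0000010110
After insert 'ram': sets bits 0 3 -> bits=1001010110
After insert 'fox': sets bits 1 9 -> bits=1101010111
After insert 'rat': sets bits 1 6 -> bits=1101011111
Not inserted: elk — query each against bits=1101011111:
query elk: checks bit1=1, bit7=1 (all 1) -> maybe => FALSE POSITIVE
False positives (alphabetical): elk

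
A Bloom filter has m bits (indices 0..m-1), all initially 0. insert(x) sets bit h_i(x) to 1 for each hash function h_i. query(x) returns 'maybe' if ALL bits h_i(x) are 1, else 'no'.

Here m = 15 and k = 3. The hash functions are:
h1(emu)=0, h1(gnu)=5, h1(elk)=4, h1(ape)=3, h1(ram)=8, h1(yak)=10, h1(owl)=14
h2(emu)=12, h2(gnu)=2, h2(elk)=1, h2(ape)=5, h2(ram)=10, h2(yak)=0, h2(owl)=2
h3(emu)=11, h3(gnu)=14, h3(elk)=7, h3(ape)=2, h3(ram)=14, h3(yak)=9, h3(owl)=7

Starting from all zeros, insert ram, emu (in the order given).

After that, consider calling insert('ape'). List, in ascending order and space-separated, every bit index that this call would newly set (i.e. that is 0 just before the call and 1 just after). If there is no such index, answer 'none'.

Start: bits=000000000000000
After insert 'ram': sets bits 8 10 14 -> bits=000000001010001
After insert 'emu': sets bits 0 11 12 -> bits=100000001011101
insert 'ape' would touch bits 2 3 5; currently bit2=0, bit3=0, bit5=0
Bits that are 0 among those (would change 0->1): 2 3 5

Answer: 2 3 5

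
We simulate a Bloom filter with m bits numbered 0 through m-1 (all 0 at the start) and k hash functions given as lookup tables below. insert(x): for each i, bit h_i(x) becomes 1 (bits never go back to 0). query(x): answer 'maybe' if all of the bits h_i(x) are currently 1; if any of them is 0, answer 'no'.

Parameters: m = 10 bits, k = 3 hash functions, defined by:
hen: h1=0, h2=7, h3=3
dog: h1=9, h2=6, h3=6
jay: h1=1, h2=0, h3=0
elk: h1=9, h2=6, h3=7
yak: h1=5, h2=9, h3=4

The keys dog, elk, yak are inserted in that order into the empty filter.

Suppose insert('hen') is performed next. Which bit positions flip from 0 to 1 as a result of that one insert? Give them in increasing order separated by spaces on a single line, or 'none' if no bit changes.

Start: bits=0000000000
After insert 'dog': sets bits 6 9 -> bits=0000001001
After insert 'elk': sets bits 6 7 9 -> bits=0000001101
After insert 'yak': sets bits 4 5 9 -> bits=0000111101
insert 'hen' would touch bits 0 3 7; currently bit0=0, bit3=0, bit7=1
Bits that are 0 among those (would change 0->1): 0 3

Answer: 0 3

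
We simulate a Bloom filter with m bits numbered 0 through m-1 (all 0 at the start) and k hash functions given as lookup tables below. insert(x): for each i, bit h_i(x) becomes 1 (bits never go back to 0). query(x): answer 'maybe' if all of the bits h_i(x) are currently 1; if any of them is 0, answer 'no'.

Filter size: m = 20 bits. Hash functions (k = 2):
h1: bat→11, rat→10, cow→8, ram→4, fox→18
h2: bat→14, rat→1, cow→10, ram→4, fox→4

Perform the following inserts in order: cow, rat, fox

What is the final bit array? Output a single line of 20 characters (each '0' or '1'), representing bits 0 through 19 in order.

Answer: 01001000101000000010

Derivation:
Start: bits=00000000000000000000
After insert 'cow': sets bits 8 10 -> bits=00000000101000000000
After insert 'rat': sets bits 1 10 -> bits=01000000101000000000
After insert 'fox': sets bits 4 18 -> bits=01001000101000000010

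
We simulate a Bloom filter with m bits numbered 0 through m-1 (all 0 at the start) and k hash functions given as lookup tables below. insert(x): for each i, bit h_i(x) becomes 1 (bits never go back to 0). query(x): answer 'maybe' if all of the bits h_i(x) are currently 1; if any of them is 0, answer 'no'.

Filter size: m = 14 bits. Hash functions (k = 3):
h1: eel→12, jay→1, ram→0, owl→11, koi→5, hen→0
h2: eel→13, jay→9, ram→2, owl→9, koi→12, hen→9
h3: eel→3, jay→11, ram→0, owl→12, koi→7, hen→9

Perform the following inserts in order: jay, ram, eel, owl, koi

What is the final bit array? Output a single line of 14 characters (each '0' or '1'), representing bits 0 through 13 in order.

Start: bits=00000000000000
After insert 'jay': sets bits 1 9 11 -> bits=01000000010100
After insert 'ram': sets bits 0 2 -> bits=11100000010100
After insert 'eel': sets bits 3 12 13 -> bits=11110000010111
After insert 'owl': sets bits 9 11 12 -> bits=11110000010111
After insert 'koi': sets bits 5 7 12 -> bits=11110101010111

Answer: 11110101010111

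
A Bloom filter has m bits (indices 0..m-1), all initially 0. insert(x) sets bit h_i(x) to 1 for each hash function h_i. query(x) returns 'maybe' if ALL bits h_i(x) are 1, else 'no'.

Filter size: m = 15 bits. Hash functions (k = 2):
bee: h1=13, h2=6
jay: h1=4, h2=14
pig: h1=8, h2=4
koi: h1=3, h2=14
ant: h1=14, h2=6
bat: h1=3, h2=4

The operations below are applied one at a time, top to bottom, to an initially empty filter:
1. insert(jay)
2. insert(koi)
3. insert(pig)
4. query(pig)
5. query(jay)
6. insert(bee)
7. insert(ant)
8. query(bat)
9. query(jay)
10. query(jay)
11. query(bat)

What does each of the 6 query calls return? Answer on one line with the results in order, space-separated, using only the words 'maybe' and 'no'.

Start: bits=000000000000000
Op 1: insert jay -> sets bits 4 14 -> bits=000010000000001
Op 2: insert koi -> sets bits 3 14 -> bits=000110000000001
Op 3: insert pig -> sets bits 4 8 -> bits=000110001000001
Op 4: query pig -> checks bit4=1, bit8=1 (all 1) -> maybe
Op 5: query jay -> checks bit4=1, bit14=1 (all 1) -> maybe
Op 6: insert bee -> sets bits 6 13 -> bits=000110101000011
Op 7: insert ant -> sets bits 6 14 -> bits=000110101000011
Op 8: query bat -> checks bit3=1, bit4=1 (all 1) -> maybe
Op 9: query jay -> checks bit4=1, bit14=1 (all 1) -> maybe
Op 10: query jay -> checks bit4=1, bit14=1 (all 1) -> maybe
Op 11: query bat -> checks bit3=1, bit4=1 (all 1) -> maybe
Query results in order: maybe maybe maybe maybe maybe maybe

Answer: maybe maybe maybe maybe maybe maybe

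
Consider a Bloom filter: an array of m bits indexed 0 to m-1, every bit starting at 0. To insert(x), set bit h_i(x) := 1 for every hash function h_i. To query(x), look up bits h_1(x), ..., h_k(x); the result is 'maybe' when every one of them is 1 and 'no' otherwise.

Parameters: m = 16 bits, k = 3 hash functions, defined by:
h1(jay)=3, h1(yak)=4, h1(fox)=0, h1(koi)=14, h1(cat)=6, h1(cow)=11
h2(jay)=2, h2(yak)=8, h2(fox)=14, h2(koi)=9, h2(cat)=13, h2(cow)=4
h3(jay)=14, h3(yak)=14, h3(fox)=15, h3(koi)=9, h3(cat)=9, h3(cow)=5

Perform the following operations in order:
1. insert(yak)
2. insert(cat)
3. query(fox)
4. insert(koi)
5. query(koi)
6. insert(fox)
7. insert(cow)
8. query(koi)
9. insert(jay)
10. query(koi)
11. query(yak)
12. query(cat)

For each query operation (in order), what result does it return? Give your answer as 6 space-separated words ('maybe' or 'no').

Answer: no maybe maybe maybe maybe maybe

Derivation:
Start: bits=0000000000000000
Op 1: insert yak -> sets bits 4 8 14 -> bits=0000100010000010
Op 2: insert cat -> sets bits 6 9 13 -> bits=0000101011000110
Op 3: query fox -> checks bit0=0, bit14=1, bit15=0 (has a 0) -> no
Op 4: insert koi -> sets bits 9 14 -> bits=0000101011000110
Op 5: query koi -> checks bit9=1, bit14=1 (all 1) -> maybe
Op 6: insert fox -> sets bits 0 14 15 -> bits=1000101011000111
Op 7: insert cow -> sets bits 4 5 11 -> bits=1000111011010111
Op 8: query koi -> checks bit9=1, bit14=1 (all 1) -> maybe
Op 9: insert jay -> sets bits 2 3 14 -> bits=1011111011010111
Op 10: query koi -> checks bit9=1, bit14=1 (all 1) -> maybe
Op 11: query yak -> checks bit4=1, bit8=1, bit14=1 (all 1) -> maybe
Op 12: query cat -> checks bit6=1, bit9=1, bit13=1 (all 1) -> maybe
Query results in order: no maybe maybe maybe maybe maybe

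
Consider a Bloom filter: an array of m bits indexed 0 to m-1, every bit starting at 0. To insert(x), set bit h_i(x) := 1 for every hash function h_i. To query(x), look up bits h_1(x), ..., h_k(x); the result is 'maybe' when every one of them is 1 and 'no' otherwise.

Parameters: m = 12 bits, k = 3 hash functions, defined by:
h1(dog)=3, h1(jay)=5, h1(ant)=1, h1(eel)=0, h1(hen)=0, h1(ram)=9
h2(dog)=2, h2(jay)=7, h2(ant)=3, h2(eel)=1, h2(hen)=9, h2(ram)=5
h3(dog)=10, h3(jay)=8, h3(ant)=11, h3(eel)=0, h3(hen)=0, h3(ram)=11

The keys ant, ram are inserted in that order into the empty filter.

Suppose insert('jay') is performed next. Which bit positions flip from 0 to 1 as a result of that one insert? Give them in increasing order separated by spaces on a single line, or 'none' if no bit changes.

Start: bits=000000000000
After insert 'ant': sets bits 1 3 11 -> bits=010100000001
After insert 'ram': sets bits 5 9 11 -> bits=010101000101
insert 'jay' would touch bits 5 7 8; currently bit5=1, bit7=0, bit8=0
Bits that are 0 among those (would change 0->1): 7 8

Answer: 7 8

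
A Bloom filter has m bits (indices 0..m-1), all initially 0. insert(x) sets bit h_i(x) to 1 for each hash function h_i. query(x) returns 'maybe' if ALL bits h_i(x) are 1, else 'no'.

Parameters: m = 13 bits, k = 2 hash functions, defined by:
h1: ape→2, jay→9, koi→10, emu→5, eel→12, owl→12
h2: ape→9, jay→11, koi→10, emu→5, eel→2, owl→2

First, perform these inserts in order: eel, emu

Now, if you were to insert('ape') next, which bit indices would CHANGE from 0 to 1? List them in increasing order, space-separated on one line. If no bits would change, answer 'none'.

Start: bits=0000000000000
After insert 'eel': sets bits 2 12 -> bits=0010000000001
After insert 'emu': sets bits 5 -> bits=0010010000001
insert 'ape' would touch bits 2 9; currently bit2=1, bit9=0
Bits that are 0 among those (would change 0->1): 9

Answer: 9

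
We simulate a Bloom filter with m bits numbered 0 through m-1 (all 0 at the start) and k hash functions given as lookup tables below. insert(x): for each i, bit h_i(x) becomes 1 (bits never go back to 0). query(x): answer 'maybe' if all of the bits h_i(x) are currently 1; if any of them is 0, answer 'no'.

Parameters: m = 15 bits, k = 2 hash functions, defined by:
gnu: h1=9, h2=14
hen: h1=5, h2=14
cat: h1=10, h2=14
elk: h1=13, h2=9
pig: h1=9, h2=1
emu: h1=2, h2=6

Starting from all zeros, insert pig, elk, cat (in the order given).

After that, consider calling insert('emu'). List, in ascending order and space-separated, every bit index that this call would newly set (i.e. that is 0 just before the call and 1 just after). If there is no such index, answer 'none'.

Start: bits=000000000000000
After insert 'pig': sets bits 1 9 -> bits=010000000100000
After insert 'elk': sets bits 9 13 -> bits=010000000100010
After insert 'cat': sets bits 10 14 -> bits=010000000110011
insert 'emu' would touch bits 2 6; currently bit2=0, bit6=0
Bits that are 0 among those (would change 0->1): 2 6

Answer: 2 6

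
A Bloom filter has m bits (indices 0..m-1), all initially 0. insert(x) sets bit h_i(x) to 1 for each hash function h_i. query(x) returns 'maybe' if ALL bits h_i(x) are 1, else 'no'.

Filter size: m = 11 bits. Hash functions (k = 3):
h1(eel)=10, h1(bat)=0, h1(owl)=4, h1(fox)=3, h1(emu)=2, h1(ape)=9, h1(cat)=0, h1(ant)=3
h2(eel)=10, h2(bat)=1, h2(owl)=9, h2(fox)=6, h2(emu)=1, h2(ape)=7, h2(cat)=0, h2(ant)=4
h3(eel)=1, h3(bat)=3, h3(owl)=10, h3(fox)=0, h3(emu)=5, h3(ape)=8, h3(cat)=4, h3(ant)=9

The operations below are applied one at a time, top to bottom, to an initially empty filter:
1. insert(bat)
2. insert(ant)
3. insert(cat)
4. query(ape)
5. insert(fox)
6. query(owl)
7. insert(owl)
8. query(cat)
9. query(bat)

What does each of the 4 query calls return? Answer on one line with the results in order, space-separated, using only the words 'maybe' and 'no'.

Start: bits=00000000000
Op 1: insert bat -> sets bits 0 1 3 -> bits=11010000000
Op 2: insert ant -> sets bits 3 4 9 -> bits=11011000010
Op 3: insert cat -> sets bits 0 4 -> bits=11011000010
Op 4: query ape -> checks bit7=0, bit8=0, bit9=1 (has a 0) -> no
Op 5: insert fox -> sets bits 0 3 6 -> bits=11011010010
Op 6: query owl -> checks bit4=1, bit9=1, bit10=0 (has a 0) -> no
Op 7: insert owl -> sets bits 4 9 10 -> bits=11011010011
Op 8: query cat -> checks bit0=1, bit4=1 (all 1) -> maybe
Op 9: query bat -> checks bit0=1, bit1=1, bit3=1 (all 1) -> maybe
Query results in order: no no maybe maybe

Answer: no no maybe maybe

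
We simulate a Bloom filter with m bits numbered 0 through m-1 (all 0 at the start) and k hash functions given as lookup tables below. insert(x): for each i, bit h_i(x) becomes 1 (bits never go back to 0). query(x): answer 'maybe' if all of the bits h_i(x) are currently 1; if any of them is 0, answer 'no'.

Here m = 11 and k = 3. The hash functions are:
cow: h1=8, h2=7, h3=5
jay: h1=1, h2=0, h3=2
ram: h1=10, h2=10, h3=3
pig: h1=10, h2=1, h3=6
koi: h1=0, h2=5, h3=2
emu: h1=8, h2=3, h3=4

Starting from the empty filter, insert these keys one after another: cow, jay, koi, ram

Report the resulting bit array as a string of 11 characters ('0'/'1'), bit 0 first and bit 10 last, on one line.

Start: bits=00000000000
After insert 'cow': sets bits 5 7 8 -> bits=00000101100
After insert 'jay': sets bits 0 1 2 -> bits=11100101100
After insert 'koi': sets bits 0 2 5 -> bits=11100101100
After insert 'ram': sets bits 3 10 -> bits=11110101101

Answer: 11110101101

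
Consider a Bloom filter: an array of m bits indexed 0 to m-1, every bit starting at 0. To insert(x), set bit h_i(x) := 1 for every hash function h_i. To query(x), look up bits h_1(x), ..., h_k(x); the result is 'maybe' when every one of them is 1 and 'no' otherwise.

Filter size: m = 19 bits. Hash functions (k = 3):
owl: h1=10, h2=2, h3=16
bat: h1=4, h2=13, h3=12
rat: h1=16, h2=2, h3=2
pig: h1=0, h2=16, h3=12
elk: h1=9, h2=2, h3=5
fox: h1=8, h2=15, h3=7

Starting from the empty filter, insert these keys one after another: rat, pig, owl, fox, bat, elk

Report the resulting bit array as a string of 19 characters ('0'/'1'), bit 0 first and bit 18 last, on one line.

Answer: 1010110111101101100

Derivation:
Start: bits=0000000000000000000
After insert 'rat': sets bits 2 16 -> bits=0010000000000000100
After insert 'pig': sets bits 0 12 16 -> bits=1010000000001000100
After insert 'owl': sets bits 2 10 16 -> bits=1010000000101000100
After insert 'fox': sets bits 7 8 15 -> bits=1010000110101001100
After insert 'bat': sets bits 4 12 13 -> bits=1010100110101101100
After insert 'elk': sets bits 2 5 9 -> bits=1010110111101101100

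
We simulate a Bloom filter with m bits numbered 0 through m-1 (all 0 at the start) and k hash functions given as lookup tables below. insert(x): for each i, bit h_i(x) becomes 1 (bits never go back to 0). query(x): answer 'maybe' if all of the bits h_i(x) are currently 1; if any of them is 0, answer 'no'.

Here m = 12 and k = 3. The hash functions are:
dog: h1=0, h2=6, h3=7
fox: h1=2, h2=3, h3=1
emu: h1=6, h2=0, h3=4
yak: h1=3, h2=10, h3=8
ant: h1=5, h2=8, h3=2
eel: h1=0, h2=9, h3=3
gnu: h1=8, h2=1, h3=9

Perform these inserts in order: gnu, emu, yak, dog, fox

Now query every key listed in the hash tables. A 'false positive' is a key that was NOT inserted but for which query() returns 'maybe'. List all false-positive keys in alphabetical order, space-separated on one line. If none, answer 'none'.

Start: bits=000000000000
After insert 'gnu': sets bits 1 8 9 -> bits=010000001100
After insert 'emu': sets bits 0 4 6 -> bits=110010101100
After insert 'yak': sets bits 3 8 10 -> bits=110110101110
After insert 'dog': sets bits 0 6 7 -> bits=110110111110
After insert 'fox': sets bits 1 2 3 -> bits=111110111110
Not inserted: ant eel — query each against bits=111110111110:
query ant: checks bit2=1, bit5=0, bit8=1 (has a 0) -> no => not a false positive
query eel: checks bit0=1, bit3=1, bit9=1 (all 1) -> maybe => FALSE POSITIVE
False positives (alphabetical): eel

Answer: eel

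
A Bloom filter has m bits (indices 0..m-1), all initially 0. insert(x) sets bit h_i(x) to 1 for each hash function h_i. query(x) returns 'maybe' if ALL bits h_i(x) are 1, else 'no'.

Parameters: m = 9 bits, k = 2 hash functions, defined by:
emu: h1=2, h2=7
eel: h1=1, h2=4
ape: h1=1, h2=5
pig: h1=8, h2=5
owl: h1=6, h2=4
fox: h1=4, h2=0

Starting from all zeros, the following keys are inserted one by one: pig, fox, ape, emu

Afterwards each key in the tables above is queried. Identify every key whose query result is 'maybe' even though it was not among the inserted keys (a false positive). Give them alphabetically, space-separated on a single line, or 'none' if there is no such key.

Answer: eel

Derivation:
Start: bits=000000000
After insert 'pig': sets bits 5 8 -> bits=000001001
After insert 'fox': sets bits 0 4 -> bits=100011001
After insert 'ape': sets bits 1 5 -> bits=110011001
After insert 'emu': sets bits 2 7 -> bits=111011011
Not inserted: eel owl — query each against bits=111011011:
query eel: checks bit1=1, bit4=1 (all 1) -> maybe => FALSE POSITIVE
query owl: checks bit4=1, bit6=0 (has a 0) -> no => not a false positive
False positives (alphabetical): eel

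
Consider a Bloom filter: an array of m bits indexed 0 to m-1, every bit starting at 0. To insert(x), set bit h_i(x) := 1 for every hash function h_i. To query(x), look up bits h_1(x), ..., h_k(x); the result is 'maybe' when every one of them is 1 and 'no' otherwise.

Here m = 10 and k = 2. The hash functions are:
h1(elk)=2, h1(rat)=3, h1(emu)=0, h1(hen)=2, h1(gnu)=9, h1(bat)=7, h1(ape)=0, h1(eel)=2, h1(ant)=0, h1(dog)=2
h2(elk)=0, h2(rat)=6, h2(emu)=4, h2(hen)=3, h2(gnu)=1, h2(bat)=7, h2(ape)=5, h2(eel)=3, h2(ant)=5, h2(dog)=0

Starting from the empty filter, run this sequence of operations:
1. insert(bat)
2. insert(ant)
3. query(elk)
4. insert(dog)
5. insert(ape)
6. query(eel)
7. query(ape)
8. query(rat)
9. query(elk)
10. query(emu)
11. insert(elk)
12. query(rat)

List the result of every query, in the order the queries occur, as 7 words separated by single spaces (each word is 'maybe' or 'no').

Start: bits=0000000000
Op 1: insert bat -> sets bits 7 -> bits=0000000100
Op 2: insert ant -> sets bits 0 5 -> bits=1000010100
Op 3: query elk -> checks bit0=1, bit2=0 (has a 0) -> no
Op 4: insert dog -> sets bits 0 2 -> bits=1010010100
Op 5: insert ape -> sets bits 0 5 -> bits=1010010100
Op 6: query eel -> checks bit2=1, bit3=0 (has a 0) -> no
Op 7: query ape -> checks bit0=1, bit5=1 (all 1) -> maybe
Op 8: query rat -> checks bit3=0, bit6=0 (has a 0) -> no
Op 9: query elk -> checks bit0=1, bit2=1 (all 1) -> maybe
Op 10: query emu -> checks bit0=1, bit4=0 (has a 0) -> no
Op 11: insert elk -> sets bits 0 2 -> bits=1010010100
Op 12: query rat -> checks bit3=0, bit6=0 (has a 0) -> no
Query results in order: no no maybe no maybe no no

Answer: no no maybe no maybe no no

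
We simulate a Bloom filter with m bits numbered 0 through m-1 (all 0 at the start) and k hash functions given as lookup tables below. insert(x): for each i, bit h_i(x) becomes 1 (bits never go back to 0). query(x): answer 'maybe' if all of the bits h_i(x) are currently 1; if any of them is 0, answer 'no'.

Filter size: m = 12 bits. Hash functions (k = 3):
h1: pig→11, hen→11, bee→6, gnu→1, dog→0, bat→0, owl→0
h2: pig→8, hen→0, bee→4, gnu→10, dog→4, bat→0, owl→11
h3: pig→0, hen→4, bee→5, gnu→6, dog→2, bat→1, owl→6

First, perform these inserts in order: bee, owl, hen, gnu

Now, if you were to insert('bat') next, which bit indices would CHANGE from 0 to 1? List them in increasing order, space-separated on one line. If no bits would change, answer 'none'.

Answer: none

Derivation:
Start: bits=000000000000
After insert 'bee': sets bits 4 5 6 -> bits=000011100000
After insert 'owl': sets bits 0 6 11 -> bits=100011100001
After insert 'hen': sets bits 0 4 11 -> bits=100011100001
After insert 'gnu': sets bits 1 6 10 -> bits=110011100011
insert 'bat' would touch bits 0 1; currently bit0=1, bit1=1
Bits that are 0 among those (would change 0->1): none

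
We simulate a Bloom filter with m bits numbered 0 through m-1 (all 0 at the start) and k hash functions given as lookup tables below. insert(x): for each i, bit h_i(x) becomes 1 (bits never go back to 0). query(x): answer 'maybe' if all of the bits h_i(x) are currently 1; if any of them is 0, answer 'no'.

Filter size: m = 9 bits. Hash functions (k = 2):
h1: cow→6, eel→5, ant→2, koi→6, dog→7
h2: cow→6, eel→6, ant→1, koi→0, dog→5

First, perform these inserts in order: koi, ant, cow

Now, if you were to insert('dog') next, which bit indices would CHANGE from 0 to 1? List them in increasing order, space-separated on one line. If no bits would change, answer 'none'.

Start: bits=000000000
After insert 'koi': sets bits 0 6 -> bits=100000100
After insert 'ant': sets bits 1 2 -> bits=111000100
After insert 'cow': sets bits 6 -> bits=111000100
insert 'dog' would touch bits 5 7; currently bit5=0, bit7=0
Bits that are 0 among those (would change 0->1): 5 7

Answer: 5 7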